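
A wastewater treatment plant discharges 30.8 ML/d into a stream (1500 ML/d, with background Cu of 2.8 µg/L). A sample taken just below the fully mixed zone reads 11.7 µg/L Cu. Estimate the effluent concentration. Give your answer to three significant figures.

Mass balance: 1500·2.800 + 30.80·Cₑ = 1531·11.70
→ Cₑ = (1531·11.70 − 1500·2.800) / 30.80 = 445.1 µg/L.

445 µg/L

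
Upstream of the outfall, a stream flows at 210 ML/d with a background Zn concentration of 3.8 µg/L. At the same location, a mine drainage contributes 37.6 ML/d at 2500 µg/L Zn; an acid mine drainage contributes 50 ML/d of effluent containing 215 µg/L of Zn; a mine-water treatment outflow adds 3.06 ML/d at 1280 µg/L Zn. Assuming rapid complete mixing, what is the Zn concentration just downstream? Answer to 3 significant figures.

After mixing, C = (210.0·3.800 + 37.60·2500 + 50.00·215.0 + 3.060·1280) / 300.7 = 109500/300.7 = 364.1 µg/L.

364 µg/L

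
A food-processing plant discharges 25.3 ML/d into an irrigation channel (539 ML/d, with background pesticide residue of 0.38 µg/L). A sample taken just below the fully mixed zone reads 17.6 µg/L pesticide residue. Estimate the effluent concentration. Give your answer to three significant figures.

384 µg/L

Mass balance: 539.0·0.3800 + 25.30·Cₑ = 564.3·17.60
→ Cₑ = (564.3·17.60 − 539.0·0.3800) / 25.30 = 384.5 µg/L.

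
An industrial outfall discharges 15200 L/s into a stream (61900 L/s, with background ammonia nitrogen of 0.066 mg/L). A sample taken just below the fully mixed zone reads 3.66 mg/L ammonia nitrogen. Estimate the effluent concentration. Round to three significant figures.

18.3 mg/L

Mass balance: 61900·0.06600 + 15200·Cₑ = 77100·3.660
→ Cₑ = (77100·3.660 − 61900·0.06600) / 15200 = 18.30 mg/L.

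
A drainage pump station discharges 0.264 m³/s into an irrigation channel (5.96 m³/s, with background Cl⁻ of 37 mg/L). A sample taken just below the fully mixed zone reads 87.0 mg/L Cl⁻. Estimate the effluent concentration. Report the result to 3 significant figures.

Mass balance: 5.960·37.00 + 0.2640·Cₑ = 6.224·87.00
→ Cₑ = (6.224·87.00 − 5.960·37.00) / 0.2640 = 1216 mg/L.

1220 mg/L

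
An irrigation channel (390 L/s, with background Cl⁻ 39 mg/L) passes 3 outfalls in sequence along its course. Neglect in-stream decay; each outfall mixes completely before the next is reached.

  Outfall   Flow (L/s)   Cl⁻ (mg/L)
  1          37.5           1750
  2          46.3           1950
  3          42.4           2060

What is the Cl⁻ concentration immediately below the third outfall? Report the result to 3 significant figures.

Below outfall 1: Q → 427.5 L/s, C = (390.0·39.00 + 37.50·1750)/427.5 = 189.1 mg/L.
Below outfall 2: Q → 473.8 L/s, C = (427.5·189.1 + 46.30·1950)/473.8 = 361.2 mg/L.
Below outfall 3: Q → 516.2 L/s, C = (473.8·361.2 + 42.40·2060)/516.2 = 500.7 mg/L.

501 mg/L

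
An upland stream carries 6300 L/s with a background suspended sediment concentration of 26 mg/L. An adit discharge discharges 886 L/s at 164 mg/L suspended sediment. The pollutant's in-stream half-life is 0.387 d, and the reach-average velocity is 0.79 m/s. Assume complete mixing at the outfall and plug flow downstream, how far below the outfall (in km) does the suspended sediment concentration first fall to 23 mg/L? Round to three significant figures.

23.9 km

Flow-weighted average: C = (6300·26.00 + 886.0·164.0) / 7186 = 309100/7186 = 43.01 mg/L.
Half-life 0.387 d → k = ln 2 / 0.387 = 1.791 d⁻¹.
Set 43.01·exp(−k·t) = 23 → t = ln(43.01/23)/k = 30200 s = 8.389 h.
Distance = v·t = 0.79·30200 = 23860 m = 23.86 km.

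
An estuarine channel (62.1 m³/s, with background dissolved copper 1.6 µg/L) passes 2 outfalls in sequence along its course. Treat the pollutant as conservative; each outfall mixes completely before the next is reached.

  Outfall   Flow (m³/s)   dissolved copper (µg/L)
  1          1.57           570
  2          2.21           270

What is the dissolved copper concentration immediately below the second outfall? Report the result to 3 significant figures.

24.1 µg/L

After outfall 1: Q = 62.10 + 1.570 = 63.67 m³/s; C = (62.10·1.600 + 1.570·570.0)/63.67 = 15.62 µg/L.
After outfall 2: Q = 63.67 + 2.210 = 65.88 m³/s; C = (63.67·15.62 + 2.210·270.0)/65.88 = 24.15 µg/L.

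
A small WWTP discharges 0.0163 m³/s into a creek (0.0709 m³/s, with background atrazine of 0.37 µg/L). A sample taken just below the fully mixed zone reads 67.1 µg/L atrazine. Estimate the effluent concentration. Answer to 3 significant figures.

357 µg/L

Mass balance: 0.07090·0.3700 + 0.01630·Cₑ = 0.08720·67.10
→ Cₑ = (0.08720·67.10 − 0.07090·0.3700) / 0.01630 = 357.4 µg/L.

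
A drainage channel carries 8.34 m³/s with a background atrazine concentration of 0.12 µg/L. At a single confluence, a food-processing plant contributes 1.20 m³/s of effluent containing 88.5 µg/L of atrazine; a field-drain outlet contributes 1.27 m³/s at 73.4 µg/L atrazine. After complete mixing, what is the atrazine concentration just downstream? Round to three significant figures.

Conservation of mass: C = (8.340·0.1200 + 1.200·88.50 + 1.270·73.40) / 10.81 = 200.4/10.81 = 18.54 µg/L.

18.5 µg/L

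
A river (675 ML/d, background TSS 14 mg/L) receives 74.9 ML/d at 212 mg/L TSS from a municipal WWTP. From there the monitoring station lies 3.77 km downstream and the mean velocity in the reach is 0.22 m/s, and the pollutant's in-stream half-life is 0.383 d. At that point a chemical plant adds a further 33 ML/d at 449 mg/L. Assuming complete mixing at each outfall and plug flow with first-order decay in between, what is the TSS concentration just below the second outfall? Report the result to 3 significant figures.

Mass balance: C = (675.0·14.00 + 74.90·212.0) / 749.9 = 25330/749.9 = 33.78 mg/L; combined flow 749.9 ML/d.
Travel time t = 3.77·1000 / 0.22 = 17140 s = 4.760 h.
Half-life 0.383 d → k = ln 2 / 0.383 = 1.810 d⁻¹.
After decay, C = 33.78 × e^(−kt) = 33.78 × 0.6984 = 23.59 mg/L.
At the second outfall, C = (749.9·23.59 + 33.00·449.0) / (749.9 + 33.00) = 41.52 mg/L.

41.5 mg/L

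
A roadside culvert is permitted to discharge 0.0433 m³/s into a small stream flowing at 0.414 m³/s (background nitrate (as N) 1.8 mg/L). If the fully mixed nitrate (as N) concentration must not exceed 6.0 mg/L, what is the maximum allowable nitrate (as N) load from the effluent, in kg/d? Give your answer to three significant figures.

Mass balance at the limit: 0.4140·1.800 + 0.04330·Cₑ = 0.4573·6.0 → Cₑ = 46.16 mg/L.
Load = 0.04330 m³/s × 46.16 g/m³ × 86 400 s/d = 172.7 kg/d.

173 kg/d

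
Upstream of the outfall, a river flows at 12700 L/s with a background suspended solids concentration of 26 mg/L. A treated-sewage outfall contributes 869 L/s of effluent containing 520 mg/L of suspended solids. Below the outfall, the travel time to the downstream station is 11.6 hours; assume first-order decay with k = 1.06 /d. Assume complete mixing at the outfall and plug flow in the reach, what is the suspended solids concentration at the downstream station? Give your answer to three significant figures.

34.5 mg/L

Mixed concentration C = ΣQC/ΣQ = (12700·26.00 + 869.0·520.0) / 13570 = 782100/13570 = 57.64 mg/L.
Applying C = C₀e^(−kt): 57.64 × 0.5991 = 34.53 mg/L.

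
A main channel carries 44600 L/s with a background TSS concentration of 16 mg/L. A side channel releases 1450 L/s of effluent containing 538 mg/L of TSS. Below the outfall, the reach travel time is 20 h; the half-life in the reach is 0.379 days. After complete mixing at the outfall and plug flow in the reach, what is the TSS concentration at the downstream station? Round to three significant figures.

7.07 mg/L

Conservation of mass: C = (44600·16.00 + 1450·538.0) / 46050 = 1494000/46050 = 32.44 mg/L.
Half-life 0.379 d → k = ln 2 / 0.379 = 1.829 d⁻¹.
After decay, C = 32.44 × e^(−kt) = 32.44 × 0.2178 = 7.065 mg/L.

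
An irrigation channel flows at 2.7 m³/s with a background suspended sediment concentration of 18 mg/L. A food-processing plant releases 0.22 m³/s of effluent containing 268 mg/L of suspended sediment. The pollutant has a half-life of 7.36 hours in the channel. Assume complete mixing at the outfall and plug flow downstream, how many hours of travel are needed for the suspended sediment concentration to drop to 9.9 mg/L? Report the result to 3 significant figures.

14.0 h

Mixed concentration C = ΣQC/ΣQ = (2.700·18.00 + 0.2200·268.0) / 2.920 = 107.6/2.920 = 36.84 mg/L.
Half-life 7.36 h → k = ln 2 / 7.36 = 0.09418 h⁻¹ = 2.260 d⁻¹.
36.84·exp(−k·t) = 9.9 → t = ln(36.84/9.9)/k = 50230 s = 13.95 h.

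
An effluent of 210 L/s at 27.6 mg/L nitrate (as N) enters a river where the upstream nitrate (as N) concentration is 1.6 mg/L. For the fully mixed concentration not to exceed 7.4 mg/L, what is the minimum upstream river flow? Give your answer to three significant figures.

Set C_mix = 7.4: (Q·1.600 + 210.0·27.60) / (Q + 210.0) = 7.4
→ Q = 210.0·(27.60 − 7.4)/(7.4 − 1.600) = 731.4 L/s.

731 L/s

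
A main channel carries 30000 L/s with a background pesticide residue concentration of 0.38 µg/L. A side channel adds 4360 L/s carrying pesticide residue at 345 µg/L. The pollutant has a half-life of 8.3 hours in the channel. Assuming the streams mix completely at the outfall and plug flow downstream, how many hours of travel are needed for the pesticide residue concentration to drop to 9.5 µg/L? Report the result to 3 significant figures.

18.4 h

Conservation of mass: C = (30000·0.3800 + 4360·345.0) / 34360 = 1516000/34360 = 44.11 µg/L.
Half-life 8.3 h → k = ln 2 / 8.3 = 0.08351 h⁻¹ = 2.004 d⁻¹.
44.11·exp(−k·t) = 9.5 → t = ln(44.11/9.5)/k = 66190 s = 18.39 h.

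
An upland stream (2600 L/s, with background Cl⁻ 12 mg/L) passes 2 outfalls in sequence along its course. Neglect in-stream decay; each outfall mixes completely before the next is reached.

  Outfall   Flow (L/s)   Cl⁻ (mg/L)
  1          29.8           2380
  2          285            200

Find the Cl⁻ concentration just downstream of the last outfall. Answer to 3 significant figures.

54.6 mg/L

Outfall 1: combined Q = 2630 L/s; C = (2600·12.00 + 29.80·2380)/2630 = 38.83 mg/L.
Outfall 2: combined Q = 2915 L/s; C = (2630·38.83 + 285.0·200.0)/2915 = 54.59 mg/L.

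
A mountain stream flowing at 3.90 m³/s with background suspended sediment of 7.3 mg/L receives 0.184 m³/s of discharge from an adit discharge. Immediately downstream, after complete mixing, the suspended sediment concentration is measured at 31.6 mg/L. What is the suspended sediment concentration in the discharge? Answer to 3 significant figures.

547 mg/L

Mass balance: 3.900·7.300 + 0.1840·Cₑ = 4.084·31.60
→ Cₑ = (4.084·31.60 − 3.900·7.300) / 0.1840 = 546.7 mg/L.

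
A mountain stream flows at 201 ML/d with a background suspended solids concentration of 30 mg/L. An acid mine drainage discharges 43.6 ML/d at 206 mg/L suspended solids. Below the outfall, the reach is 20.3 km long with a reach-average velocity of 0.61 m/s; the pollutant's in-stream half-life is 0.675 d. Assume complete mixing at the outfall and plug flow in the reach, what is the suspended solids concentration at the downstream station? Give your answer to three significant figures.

41.3 mg/L

Mass balance: C = (201.0·30.00 + 43.60·206.0) / 244.6 = 15010/244.6 = 61.37 mg/L.
Travel time t = 20.3·1000 / 0.61 = 33280 s = 9.244 h.
Half-life 0.675 d → k = ln 2 / 0.675 = 1.027 d⁻¹.
After decay, C = 61.37 × e^(−kt) = 61.37 × 0.6733 = 41.32 mg/L.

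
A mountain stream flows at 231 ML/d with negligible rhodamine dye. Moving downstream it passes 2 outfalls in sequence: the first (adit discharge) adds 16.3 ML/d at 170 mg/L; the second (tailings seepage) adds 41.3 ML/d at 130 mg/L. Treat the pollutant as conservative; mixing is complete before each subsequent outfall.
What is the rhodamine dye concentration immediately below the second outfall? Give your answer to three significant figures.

28.2 mg/L

Outfall 1: combined Q = 247.3 ML/d; C = (231.0·0 + 16.30·170.0)/247.3 = 11.21 mg/L.
Outfall 2: combined Q = 288.6 ML/d; C = (247.3·11.21 + 41.30·130.0)/288.6 = 28.21 mg/L.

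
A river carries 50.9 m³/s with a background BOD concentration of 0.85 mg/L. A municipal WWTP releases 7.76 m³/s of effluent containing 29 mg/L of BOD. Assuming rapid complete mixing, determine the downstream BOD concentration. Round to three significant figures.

4.57 mg/L

Mixed concentration C = ΣQC/ΣQ = (50.90·0.8500 + 7.760·29.00) / 58.66 = 268.3/58.66 = 4.574 mg/L.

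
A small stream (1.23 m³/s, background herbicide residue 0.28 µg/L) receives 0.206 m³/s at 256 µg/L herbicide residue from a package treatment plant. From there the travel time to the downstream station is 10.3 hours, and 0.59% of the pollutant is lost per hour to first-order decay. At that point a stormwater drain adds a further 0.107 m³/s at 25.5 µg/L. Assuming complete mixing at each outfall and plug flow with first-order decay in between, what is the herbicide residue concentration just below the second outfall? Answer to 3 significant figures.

34.1 µg/L

Mixed concentration C = ΣQC/ΣQ = (1.230·0.2800 + 0.2060·256.0) / 1.436 = 53.08/1.436 = 36.96 µg/L; combined flow 1.436 m³/s.
0.59%/h lost → k = −ln(1 − 0.0059) = 0.005917 h⁻¹.
First-order decay: C = 36.96·exp(−k·t) = 36.96·0.9409 = 34.78 µg/L.
Second outfall: C = (1.436·34.78 + 0.1070·25.50)/1.543 = 34.13 µg/L.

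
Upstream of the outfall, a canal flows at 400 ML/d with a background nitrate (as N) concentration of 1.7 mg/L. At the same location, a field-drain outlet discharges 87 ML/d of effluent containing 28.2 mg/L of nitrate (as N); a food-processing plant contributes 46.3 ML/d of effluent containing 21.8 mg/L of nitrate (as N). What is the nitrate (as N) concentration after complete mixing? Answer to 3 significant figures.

Flow-weighted average: C = (400.0·1.700 + 87.00·28.20 + 46.30·21.80) / 533.3 = 4143/533.3 = 7.768 mg/L.

7.77 mg/L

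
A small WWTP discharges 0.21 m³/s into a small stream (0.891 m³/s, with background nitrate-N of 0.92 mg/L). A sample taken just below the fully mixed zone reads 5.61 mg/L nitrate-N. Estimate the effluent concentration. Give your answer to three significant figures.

Mass balance: 0.8910·0.9200 + 0.2100·Cₑ = 1.101·5.610
→ Cₑ = (1.101·5.610 − 0.8910·0.9200) / 0.2100 = 25.51 mg/L.

25.5 mg/L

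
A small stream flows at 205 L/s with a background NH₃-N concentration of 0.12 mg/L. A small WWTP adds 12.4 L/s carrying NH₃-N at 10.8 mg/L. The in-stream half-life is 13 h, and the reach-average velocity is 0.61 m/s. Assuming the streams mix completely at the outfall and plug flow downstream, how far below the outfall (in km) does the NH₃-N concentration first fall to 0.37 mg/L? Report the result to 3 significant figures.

27.9 km

Flow-weighted average: C = (205.0·0.1200 + 12.40·10.80) / 217.4 = 158.5/217.4 = 0.7292 mg/L.
Half-life 13 h → k = ln 2 / 13 = 0.05332 h⁻¹ = 1.280 d⁻¹.
Set 0.7292·exp(−k·t) = 0.37 → t = ln(0.7292/0.37)/k = 45800 s = 12.72 h.
Distance = v·t = 0.61·45800 = 27940 m = 27.94 km.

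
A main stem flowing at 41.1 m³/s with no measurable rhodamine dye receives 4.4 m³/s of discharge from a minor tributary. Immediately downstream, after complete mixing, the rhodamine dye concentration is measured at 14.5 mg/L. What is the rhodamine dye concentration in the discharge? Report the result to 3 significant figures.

Mass balance: 41.10·0 + 4.400·Cₑ = 45.50·14.50
→ Cₑ = (45.50·14.50 − 41.10·0) / 4.400 = 149.9 mg/L.

150 mg/L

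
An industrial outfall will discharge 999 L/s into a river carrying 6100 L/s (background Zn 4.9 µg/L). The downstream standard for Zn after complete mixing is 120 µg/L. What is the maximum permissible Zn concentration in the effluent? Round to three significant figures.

823 µg/L

At the limit, (Qr·Cr + Qe·Cₑ)/(Qr + Qe) = 120:
Cₑ = (7099·120 − 6100·4.900) / 999.0 = 822.8 µg/L.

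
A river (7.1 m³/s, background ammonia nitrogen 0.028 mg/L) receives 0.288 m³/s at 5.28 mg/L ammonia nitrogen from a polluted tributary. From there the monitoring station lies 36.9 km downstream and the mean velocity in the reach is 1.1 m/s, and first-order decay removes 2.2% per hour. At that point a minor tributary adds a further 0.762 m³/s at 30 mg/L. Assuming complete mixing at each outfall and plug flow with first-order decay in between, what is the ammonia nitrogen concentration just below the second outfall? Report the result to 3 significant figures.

Flow-weighted average: C = (7.100·0.02800 + 0.2880·5.280) / 7.388 = 1.719/7.388 = 0.2327 mg/L; combined flow 7.388 m³/s.
Travel time t = 36.9·1000 / 1.1 = 33550 s = 9.318 h.
2.2%/h lost → k = −ln(1 − 0.022) = 0.02225 h⁻¹.
Decay over the reach: 0.2327·exp(−kt) = 0.2327·0.8128 = 0.1892 mg/L.
At the second outfall, C = (7.388·0.1892 + 0.7620·30.00) / (7.388 + 0.7620) = 2.976 mg/L.

2.98 mg/L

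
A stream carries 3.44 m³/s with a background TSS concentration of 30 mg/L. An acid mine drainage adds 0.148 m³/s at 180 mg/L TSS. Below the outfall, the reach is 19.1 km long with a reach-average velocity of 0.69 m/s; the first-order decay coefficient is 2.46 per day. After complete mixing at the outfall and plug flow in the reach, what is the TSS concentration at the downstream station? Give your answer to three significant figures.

Mass balance: C = (3.440·30.00 + 0.1480·180.0) / 3.588 = 129.8/3.588 = 36.19 mg/L.
Travel time t = 19.1·1000 / 0.69 = 27680 s = 7.689 h.
Decay over the reach: 36.19·exp(−kt) = 36.19·0.4547 = 16.45 mg/L.

16.5 mg/L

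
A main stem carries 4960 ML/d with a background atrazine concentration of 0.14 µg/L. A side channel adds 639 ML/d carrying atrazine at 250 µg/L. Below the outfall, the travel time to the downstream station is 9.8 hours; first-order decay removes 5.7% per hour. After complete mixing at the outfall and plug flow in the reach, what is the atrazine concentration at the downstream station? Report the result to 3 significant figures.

16.1 µg/L

After mixing, C = (4960·0.1400 + 639.0·250.0) / 5599 = 160400/5599 = 28.66 µg/L.
5.7%/h lost → k = −ln(1 − 0.057) = 0.05869 h⁻¹.
Decay over the reach: 28.66·exp(−kt) = 28.66·0.5626 = 16.12 µg/L.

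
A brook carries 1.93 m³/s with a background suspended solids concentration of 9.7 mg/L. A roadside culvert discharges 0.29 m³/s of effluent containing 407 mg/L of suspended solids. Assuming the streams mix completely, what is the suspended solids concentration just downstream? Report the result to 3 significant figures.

61.6 mg/L

After mixing, C = (1.930·9.700 + 0.2900·407.0) / 2.220 = 136.8/2.220 = 61.60 mg/L.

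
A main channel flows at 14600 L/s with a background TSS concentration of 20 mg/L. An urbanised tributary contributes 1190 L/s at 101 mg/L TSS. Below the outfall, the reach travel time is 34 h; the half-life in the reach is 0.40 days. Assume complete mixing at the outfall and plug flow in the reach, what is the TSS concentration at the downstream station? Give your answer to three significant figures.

2.24 mg/L

Flow-weighted average: C = (14600·20.00 + 1190·101.0) / 15790 = 412200/15790 = 26.10 mg/L.
Half-life 0.40 d → k = ln 2 / 0.40 = 1.733 d⁻¹.
First-order decay: C = 26.10·exp(−k·t) = 26.10·0.08587 = 2.242 mg/L.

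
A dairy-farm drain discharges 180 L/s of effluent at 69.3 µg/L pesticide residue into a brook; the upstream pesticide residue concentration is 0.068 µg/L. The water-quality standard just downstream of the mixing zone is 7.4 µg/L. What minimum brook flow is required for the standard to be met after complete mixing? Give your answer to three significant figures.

Set C_mix = 7.4: (Q·0.06800 + 180.0·69.30) / (Q + 180.0) = 7.4
→ Q = 180.0·(69.30 − 7.4)/(7.4 − 0.06800) = 1520 L/s.

1520 L/s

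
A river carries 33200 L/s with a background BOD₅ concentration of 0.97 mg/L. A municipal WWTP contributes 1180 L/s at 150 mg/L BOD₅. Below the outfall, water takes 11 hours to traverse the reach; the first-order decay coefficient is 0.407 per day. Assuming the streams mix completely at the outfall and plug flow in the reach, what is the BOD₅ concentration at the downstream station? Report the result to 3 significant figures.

Mass balance: C = (33200·0.9700 + 1180·150.0) / 34380 = 209200/34380 = 6.085 mg/L.
Applying C = C₀e^(−kt): 6.085 × 0.8298 = 5.050 mg/L.

5.05 mg/L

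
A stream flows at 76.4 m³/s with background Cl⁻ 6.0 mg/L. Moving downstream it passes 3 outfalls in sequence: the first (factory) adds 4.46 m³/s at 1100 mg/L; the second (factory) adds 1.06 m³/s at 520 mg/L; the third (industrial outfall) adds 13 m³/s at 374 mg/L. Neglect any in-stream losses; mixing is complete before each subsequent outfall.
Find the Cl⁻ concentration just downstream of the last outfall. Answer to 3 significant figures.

Below outfall 1: Q → 80.86 m³/s, C = (76.40·6.000 + 4.460·1100)/80.86 = 66.34 mg/L.
Below outfall 2: Q → 81.92 m³/s, C = (80.86·66.34 + 1.060·520.0)/81.92 = 72.21 mg/L.
Below outfall 3: Q → 94.92 m³/s, C = (81.92·72.21 + 13.00·374.0)/94.92 = 113.5 mg/L.

114 mg/L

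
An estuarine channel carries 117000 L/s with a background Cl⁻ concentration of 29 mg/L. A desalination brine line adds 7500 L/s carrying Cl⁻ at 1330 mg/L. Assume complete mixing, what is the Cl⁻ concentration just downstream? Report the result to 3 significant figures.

Conservation of mass: C = (117000·29.00 + 7500·1330) / 124500 = 13370000/124500 = 107.4 mg/L.

107 mg/L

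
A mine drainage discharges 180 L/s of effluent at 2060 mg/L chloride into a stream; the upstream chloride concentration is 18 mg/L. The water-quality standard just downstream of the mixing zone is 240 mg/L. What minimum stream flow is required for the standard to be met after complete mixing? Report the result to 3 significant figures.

Set C_mix = 240: (Q·18.00 + 180.0·2060) / (Q + 180.0) = 240
→ Q = 180.0·(2060 − 240)/(240 − 18.00) = 1476 L/s.

1480 L/s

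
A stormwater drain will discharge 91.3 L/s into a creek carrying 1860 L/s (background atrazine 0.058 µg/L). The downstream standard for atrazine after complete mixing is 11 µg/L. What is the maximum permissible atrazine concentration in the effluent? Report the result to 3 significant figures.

234 µg/L

At the limit, (Qr·Cr + Qe·Cₑ)/(Qr + Qe) = 11:
Cₑ = (1951·11 − 1860·0.05800) / 91.30 = 233.9 µg/L.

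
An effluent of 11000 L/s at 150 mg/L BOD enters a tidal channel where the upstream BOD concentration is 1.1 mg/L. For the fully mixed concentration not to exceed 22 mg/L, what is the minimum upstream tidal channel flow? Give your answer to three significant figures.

67400 L/s

Set C_mix = 22: (Q·1.100 + 11000·150.0) / (Q + 11000) = 22
→ Q = 11000·(150.0 − 22)/(22 − 1.100) = 67370 L/s.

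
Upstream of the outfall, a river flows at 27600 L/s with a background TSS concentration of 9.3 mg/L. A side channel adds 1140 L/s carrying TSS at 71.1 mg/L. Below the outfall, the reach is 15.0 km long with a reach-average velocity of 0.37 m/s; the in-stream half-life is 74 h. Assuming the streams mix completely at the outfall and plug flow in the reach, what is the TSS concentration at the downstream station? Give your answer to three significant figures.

Mixed concentration C = ΣQC/ΣQ = (27600·9.300 + 1140·71.10) / 28740 = 337700/28740 = 11.75 mg/L.
Travel time t = 15.0·1000 / 0.37 = 40540 s = 11.26 h.
Half-life 74 h → k = ln 2 / 74 = 0.009367 h⁻¹ = 0.2248 d⁻¹.
Decay over the reach: 11.75·exp(−kt) = 11.75·0.8999 = 10.57 mg/L.

10.6 mg/L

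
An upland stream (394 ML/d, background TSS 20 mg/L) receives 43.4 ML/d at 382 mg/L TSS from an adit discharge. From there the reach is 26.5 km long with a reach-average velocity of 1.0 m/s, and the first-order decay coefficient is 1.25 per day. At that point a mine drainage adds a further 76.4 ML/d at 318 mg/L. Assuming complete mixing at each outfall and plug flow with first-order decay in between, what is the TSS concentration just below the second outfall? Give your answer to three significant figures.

79.7 mg/L

Flow-weighted average: C = (394.0·20.00 + 43.40·382.0) / 437.4 = 24460/437.4 = 55.92 mg/L; combined flow 437.4 ML/d.
Travel time t = 26.5·1000 / 1.0 = 26500 s = 7.361 h.
After decay, C = 55.92 × e^(−kt) = 55.92 × 0.6815 = 38.11 mg/L.
Second outfall: C = (437.4·38.11 + 76.40·318.0)/513.8 = 79.73 mg/L.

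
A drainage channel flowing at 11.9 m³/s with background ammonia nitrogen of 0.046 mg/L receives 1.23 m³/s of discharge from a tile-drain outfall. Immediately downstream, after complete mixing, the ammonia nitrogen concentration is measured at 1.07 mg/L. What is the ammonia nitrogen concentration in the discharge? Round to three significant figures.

11.0 mg/L

Mass balance: 11.90·0.04600 + 1.230·Cₑ = 13.13·1.070
→ Cₑ = (13.13·1.070 − 11.90·0.04600) / 1.230 = 10.98 mg/L.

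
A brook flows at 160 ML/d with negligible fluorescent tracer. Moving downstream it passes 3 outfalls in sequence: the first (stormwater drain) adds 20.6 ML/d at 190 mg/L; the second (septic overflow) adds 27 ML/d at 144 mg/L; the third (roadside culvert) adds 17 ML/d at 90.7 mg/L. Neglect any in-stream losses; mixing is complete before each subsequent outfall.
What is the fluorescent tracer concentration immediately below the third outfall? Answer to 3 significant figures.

41.6 mg/L

Outfall 1: combined Q = 180.6 ML/d; C = (160.0·0 + 20.60·190.0)/180.6 = 21.67 mg/L.
Outfall 2: combined Q = 207.6 ML/d; C = (180.6·21.67 + 27.00·144.0)/207.6 = 37.58 mg/L.
Outfall 3: combined Q = 224.6 ML/d; C = (207.6·37.58 + 17.00·90.70)/224.6 = 41.60 mg/L.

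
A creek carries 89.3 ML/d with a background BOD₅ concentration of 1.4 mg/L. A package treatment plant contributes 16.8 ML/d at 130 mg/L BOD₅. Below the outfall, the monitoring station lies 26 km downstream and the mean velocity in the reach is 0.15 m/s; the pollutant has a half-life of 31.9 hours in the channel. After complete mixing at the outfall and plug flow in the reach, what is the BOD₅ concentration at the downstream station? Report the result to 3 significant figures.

Conservation of mass: C = (89.30·1.400 + 16.80·130.0) / 106.1 = 2309/106.1 = 21.76 mg/L.
Travel time t = 26·1000 / 0.15 = 173300 s = 48.15 h.
Half-life 31.9 h → k = ln 2 / 31.9 = 0.02173 h⁻¹ = 0.5215 d⁻¹.
Applying C = C₀e^(−kt): 21.76 × 0.3513 = 7.645 mg/L.

7.64 mg/L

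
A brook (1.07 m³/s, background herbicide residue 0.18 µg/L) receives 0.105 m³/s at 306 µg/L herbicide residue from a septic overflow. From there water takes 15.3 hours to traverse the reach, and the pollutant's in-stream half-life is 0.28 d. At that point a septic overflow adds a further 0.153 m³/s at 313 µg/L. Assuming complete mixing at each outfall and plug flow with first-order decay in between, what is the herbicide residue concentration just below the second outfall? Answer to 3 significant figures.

Mixed concentration C = ΣQC/ΣQ = (1.070·0.1800 + 0.1050·306.0) / 1.175 = 32.32/1.175 = 27.51 µg/L; combined flow 1.175 m³/s.
Half-life 0.28 d → k = ln 2 / 0.28 = 2.476 d⁻¹.
Decay over the reach: 27.51·exp(−kt) = 27.51·0.2064 = 5.677 µg/L.
At the second outfall, C = (1.175·5.677 + 0.1530·313.0) / (1.175 + 0.1530) = 41.08 µg/L.

41.1 µg/L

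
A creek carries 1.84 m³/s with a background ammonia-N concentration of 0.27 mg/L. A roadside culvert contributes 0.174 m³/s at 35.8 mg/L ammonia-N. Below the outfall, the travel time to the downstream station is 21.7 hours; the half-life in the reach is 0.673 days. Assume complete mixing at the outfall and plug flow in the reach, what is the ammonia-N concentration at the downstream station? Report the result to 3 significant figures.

Mixed concentration C = ΣQC/ΣQ = (1.840·0.2700 + 0.1740·35.80) / 2.014 = 6.726/2.014 = 3.340 mg/L.
Half-life 0.673 d → k = ln 2 / 0.673 = 1.030 d⁻¹.
Applying C = C₀e^(−kt): 3.340 × 0.3941 = 1.316 mg/L.

1.32 mg/L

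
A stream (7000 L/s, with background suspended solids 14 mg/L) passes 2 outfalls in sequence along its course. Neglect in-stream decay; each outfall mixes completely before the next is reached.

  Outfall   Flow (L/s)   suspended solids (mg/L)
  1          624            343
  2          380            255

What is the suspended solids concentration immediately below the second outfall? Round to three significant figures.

51.1 mg/L

After outfall 1: Q = 7000 + 624.0 = 7624 L/s; C = (7000·14.00 + 624.0·343.0)/7624 = 40.93 mg/L.
After outfall 2: Q = 7624 + 380.0 = 8004 L/s; C = (7624·40.93 + 380.0·255.0)/8004 = 51.09 mg/L.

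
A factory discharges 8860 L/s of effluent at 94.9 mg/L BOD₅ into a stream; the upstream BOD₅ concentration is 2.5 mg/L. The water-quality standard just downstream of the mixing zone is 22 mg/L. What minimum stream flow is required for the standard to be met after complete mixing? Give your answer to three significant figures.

33100 L/s

Set C_mix = 22: (Q·2.500 + 8860·94.90) / (Q + 8860) = 22
→ Q = 8860·(94.90 − 22)/(22 − 2.500) = 33120 L/s.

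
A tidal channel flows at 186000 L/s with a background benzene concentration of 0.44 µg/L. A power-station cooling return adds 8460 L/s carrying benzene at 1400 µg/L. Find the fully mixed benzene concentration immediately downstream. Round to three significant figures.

Mass balance: C = (186000·0.4400 + 8460·1400) / 194500 = 11930000/194500 = 61.33 µg/L.

61.3 µg/L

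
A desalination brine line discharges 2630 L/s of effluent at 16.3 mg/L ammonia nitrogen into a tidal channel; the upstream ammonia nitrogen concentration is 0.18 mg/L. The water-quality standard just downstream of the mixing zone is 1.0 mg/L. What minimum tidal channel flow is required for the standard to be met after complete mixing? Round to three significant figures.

Set C_mix = 1.0: (Q·0.1800 + 2630·16.30) / (Q + 2630) = 1.0
→ Q = 2630·(16.30 − 1.0)/(1.0 − 0.1800) = 49070 L/s.

49100 L/s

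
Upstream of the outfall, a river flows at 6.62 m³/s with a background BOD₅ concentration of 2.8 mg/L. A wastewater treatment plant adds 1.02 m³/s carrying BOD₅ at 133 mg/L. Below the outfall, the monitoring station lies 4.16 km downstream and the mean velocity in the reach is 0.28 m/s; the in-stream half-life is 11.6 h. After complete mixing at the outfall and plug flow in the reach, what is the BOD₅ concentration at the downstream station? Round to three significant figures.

After mixing, C = (6.620·2.800 + 1.020·133.0) / 7.640 = 154.2/7.640 = 20.18 mg/L.
Travel time t = 4.16·1000 / 0.28 = 14860 s = 4.127 h.
Half-life 11.6 h → k = ln 2 / 11.6 = 0.05975 h⁻¹ = 1.434 d⁻¹.
Applying C = C₀e^(−kt): 20.18 × 0.7815 = 15.77 mg/L.

15.8 mg/L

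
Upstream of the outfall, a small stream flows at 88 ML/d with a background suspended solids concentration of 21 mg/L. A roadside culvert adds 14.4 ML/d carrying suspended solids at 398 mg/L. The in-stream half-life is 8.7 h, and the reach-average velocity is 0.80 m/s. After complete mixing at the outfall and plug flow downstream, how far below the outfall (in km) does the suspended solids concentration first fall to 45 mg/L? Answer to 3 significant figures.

Mixed concentration C = ΣQC/ΣQ = (88.00·21.00 + 14.40·398.0) / 102.4 = 7579/102.4 = 74.02 mg/L.
Half-life 8.7 h → k = ln 2 / 8.7 = 0.07967 h⁻¹ = 1.912 d⁻¹.
Set 74.02·exp(−k·t) = 45 → t = ln(74.02/45)/k = 22480 s = 6.246 h.
Distance = v·t = 0.80·22480 = 17990 m = 17.99 km.

18.0 km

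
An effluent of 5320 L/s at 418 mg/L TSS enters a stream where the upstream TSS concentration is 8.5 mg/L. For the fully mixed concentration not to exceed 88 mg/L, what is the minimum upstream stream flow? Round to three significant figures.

Set C_mix = 88: (Q·8.500 + 5320·418.0) / (Q + 5320) = 88
→ Q = 5320·(418.0 − 88)/(88 − 8.500) = 22080 L/s.

22100 L/s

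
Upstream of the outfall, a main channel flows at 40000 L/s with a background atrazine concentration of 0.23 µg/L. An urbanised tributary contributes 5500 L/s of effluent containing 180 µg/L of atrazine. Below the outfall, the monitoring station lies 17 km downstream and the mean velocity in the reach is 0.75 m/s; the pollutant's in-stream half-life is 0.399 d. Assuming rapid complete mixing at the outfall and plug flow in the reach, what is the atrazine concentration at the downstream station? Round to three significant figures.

13.9 µg/L

Mass balance: C = (40000·0.2300 + 5500·180.0) / 45500 = 999200/45500 = 21.96 µg/L.
Travel time t = 17·1000 / 0.75 = 22670 s = 6.296 h.
Half-life 0.399 d → k = ln 2 / 0.399 = 1.737 d⁻¹.
After decay, C = 21.96 × e^(−kt) = 21.96 × 0.6340 = 13.92 µg/L.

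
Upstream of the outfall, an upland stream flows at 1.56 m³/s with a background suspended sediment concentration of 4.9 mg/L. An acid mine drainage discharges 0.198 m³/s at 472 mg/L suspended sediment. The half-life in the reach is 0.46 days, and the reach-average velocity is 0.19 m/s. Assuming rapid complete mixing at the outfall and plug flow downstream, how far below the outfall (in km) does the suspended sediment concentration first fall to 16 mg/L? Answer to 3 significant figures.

13.9 km

Flow-weighted average: C = (1.560·4.900 + 0.1980·472.0) / 1.758 = 101.1/1.758 = 57.51 mg/L.
Half-life 0.46 d → k = ln 2 / 0.46 = 1.507 d⁻¹.
Set 57.51·exp(−k·t) = 16 → t = ln(57.51/16)/k = 73360 s = 20.38 h.
Distance = v·t = 0.19·73360 = 13940 m = 13.94 km.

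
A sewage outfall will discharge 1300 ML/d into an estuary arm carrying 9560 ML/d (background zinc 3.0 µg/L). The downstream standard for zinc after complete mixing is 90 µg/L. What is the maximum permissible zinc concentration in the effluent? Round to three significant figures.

730 µg/L

At the limit, (Qr·Cr + Qe·Cₑ)/(Qr + Qe) = 90:
Cₑ = (10860·90 − 9560·3.000) / 1300 = 729.8 µg/L.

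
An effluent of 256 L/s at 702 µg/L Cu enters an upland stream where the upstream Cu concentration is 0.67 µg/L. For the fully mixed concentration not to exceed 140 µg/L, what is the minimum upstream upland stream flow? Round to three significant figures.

Set C_mix = 140: (Q·0.6700 + 256.0·702.0) / (Q + 256.0) = 140
→ Q = 256.0·(702.0 − 140)/(140 − 0.6700) = 1033 L/s.

1030 L/s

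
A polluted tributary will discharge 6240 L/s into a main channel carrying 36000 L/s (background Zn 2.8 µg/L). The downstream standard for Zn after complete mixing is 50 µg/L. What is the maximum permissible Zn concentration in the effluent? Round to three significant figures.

322 µg/L

At the limit, (Qr·Cr + Qe·Cₑ)/(Qr + Qe) = 50:
Cₑ = (42240·50 − 36000·2.800) / 6240 = 322.3 µg/L.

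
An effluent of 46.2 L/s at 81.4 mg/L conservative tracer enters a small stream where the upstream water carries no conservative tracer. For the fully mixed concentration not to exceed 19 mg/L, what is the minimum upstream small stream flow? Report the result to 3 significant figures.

152 L/s

Set C_mix = 19: (Q·0 + 46.20·81.40) / (Q + 46.20) = 19
→ Q = 46.20·(81.40 − 19)/(19 − 0) = 151.7 L/s.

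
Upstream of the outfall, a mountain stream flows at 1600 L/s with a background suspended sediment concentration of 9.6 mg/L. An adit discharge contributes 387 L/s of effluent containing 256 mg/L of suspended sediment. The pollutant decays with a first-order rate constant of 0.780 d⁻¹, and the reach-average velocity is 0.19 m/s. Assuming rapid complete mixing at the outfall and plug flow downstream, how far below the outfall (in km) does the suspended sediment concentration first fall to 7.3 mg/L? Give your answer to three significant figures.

43.5 km

After mixing, C = (1600·9.600 + 387.0·256.0) / 1987 = 114400/1987 = 57.59 mg/L.
Set 57.59·exp(−k·t) = 7.3 → t = ln(57.59/7.3)/k = 228800 s = 63.55 h.
Distance = v·t = 0.19·228800 = 43470 m = 43.47 km.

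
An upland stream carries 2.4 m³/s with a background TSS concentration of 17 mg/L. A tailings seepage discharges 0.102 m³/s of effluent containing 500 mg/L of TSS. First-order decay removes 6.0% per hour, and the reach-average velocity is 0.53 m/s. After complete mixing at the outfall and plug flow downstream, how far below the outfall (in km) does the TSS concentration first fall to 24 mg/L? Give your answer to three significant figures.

Mass balance: C = (2.400·17.00 + 0.1020·500.0) / 2.502 = 91.80/2.502 = 36.69 mg/L.
6.0%/h lost → k = −ln(1 − 0.06) = 0.06188 h⁻¹.
Set 36.69·exp(−k·t) = 24 → t = ln(36.69/24)/k = 24700 s = 6.860 h.
Distance = v·t = 0.53·24700 = 13090 m = 13.09 km.

13.1 km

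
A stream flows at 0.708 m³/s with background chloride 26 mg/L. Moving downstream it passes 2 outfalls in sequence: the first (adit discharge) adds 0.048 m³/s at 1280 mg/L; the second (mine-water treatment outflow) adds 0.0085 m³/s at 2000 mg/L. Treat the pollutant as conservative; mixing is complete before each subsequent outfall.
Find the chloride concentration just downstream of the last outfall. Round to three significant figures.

Outfall 1: combined Q = 0.7560 m³/s; C = (0.7080·26.00 + 0.04800·1280)/0.7560 = 105.6 mg/L.
Outfall 2: combined Q = 0.7645 m³/s; C = (0.7560·105.6 + 0.008500·2000)/0.7645 = 126.7 mg/L.

127 mg/L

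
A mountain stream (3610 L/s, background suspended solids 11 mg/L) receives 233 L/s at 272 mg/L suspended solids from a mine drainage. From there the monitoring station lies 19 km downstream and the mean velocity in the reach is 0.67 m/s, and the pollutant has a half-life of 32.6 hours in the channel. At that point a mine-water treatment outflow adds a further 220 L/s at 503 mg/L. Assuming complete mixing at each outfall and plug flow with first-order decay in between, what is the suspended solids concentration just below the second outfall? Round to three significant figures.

48.7 mg/L

Flow-weighted average: C = (3610·11.00 + 233.0·272.0) / 3843 = 103100/3843 = 26.82 mg/L; combined flow 3843 L/s.
Travel time t = 19·1000 / 0.67 = 28360 s = 7.877 h.
Half-life 32.6 h → k = ln 2 / 32.6 = 0.02126 h⁻¹ = 0.5103 d⁻¹.
After decay, C = 26.82 × e^(−kt) = 26.82 × 0.8458 = 22.69 mg/L.
Second outfall: C = (3843·22.69 + 220.0·503.0)/4063 = 48.70 mg/L.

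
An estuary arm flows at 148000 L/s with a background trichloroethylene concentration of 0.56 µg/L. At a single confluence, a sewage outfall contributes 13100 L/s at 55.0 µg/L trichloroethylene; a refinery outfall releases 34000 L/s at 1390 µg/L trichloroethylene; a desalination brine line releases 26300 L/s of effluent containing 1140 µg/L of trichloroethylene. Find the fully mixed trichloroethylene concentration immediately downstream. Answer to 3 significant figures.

Mixed concentration C = ΣQC/ΣQ = (148000·0.5600 + 13100·55.00 + 34000·1390 + 26300·1140) / 221400 = 78050000/221400 = 352.5 µg/L.

353 µg/L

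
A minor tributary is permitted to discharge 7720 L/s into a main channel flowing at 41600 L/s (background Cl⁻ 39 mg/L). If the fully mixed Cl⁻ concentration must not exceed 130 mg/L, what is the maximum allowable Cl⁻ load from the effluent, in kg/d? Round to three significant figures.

414000 kg/d

Mass balance at the limit: 41600·39.00 + 7720·Cₑ = 49320·130 → Cₑ = 620.4 mg/L.
7720 L/s = 7.720 m³/s. Load = 7.720 m³/s × 620.4 g/m³ × 86 400 s/d = 413800 kg/d.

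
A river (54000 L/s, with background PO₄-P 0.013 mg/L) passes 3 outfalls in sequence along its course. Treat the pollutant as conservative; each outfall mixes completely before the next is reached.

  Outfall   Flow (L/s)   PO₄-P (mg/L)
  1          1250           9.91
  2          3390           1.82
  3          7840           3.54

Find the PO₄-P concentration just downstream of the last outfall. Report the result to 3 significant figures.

Outfall 1: combined Q = 55250 L/s; C = (54000·0.01300 + 1250·9.910)/55250 = 0.2369 mg/L.
Outfall 2: combined Q = 58640 L/s; C = (55250·0.2369 + 3390·1.820)/58640 = 0.3284 mg/L.
Outfall 3: combined Q = 66480 L/s; C = (58640·0.3284 + 7840·3.540)/66480 = 0.7072 mg/L.

0.707 mg/L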